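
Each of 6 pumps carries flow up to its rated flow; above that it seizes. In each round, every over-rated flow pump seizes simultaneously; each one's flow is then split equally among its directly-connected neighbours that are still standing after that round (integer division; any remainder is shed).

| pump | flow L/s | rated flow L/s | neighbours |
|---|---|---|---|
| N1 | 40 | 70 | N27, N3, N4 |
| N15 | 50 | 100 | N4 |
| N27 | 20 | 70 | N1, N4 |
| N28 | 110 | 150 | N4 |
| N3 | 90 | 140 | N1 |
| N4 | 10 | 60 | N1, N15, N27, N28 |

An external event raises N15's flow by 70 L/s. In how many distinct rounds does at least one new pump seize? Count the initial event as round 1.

Round 1 — N15 at 120 > 100. N15 seizes.
  N15 sheds 120 L/s to N4: 120 each.
    N4: 10+120 = 130 > 60
Round 2 — N4 seizes.
  N4 sheds 130 L/s to N1, N27, N28: 43 each (1 lost).
    N1: 40+43 = 83 > 70
    N27: 20+43 = 63 ≤ 70
    N28: 110+43 = 153 > 150
Round 3 — N1, N28 seize.
  N1 sheds 83 L/s to N27, N3: 41 each (1 lost).
    N27: 63+41 = 104 > 70
    N3: 90+41 = 131 ≤ 140
  N28 sheds 153 L/s: no online neighbours, lost.
Round 4 — N27 seizes.
  N27 sheds 104 L/s: no online neighbours, lost.
No further seizures.

4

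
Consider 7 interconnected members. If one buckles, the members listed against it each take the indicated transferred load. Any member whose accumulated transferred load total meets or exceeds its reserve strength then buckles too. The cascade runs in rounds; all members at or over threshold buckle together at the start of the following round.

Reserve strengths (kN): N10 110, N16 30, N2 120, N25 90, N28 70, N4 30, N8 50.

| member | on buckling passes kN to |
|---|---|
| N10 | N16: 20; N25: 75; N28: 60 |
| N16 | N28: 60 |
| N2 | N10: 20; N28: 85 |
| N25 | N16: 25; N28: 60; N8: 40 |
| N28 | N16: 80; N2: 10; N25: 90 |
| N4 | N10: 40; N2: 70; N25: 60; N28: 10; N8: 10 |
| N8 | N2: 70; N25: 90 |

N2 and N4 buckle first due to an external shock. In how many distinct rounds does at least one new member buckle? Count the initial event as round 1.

4

Round 1 — N2, N4 buckle (initial).
  N10: +20+40 → 60 < 110
  N25: +60 → 60 < 90
  N28: +85+10 → 95 ≥ 70
  N8: +10 → 10 < 50
Round 2 — N28 buckles.
  N16: +80 → 80 ≥ 30
  N25: +90 → 150 ≥ 90
Round 3 — N16, N25 buckle.
  N8: +40 → 50 ≥ 50
Round 4 — N8 buckles.
No further bucklings.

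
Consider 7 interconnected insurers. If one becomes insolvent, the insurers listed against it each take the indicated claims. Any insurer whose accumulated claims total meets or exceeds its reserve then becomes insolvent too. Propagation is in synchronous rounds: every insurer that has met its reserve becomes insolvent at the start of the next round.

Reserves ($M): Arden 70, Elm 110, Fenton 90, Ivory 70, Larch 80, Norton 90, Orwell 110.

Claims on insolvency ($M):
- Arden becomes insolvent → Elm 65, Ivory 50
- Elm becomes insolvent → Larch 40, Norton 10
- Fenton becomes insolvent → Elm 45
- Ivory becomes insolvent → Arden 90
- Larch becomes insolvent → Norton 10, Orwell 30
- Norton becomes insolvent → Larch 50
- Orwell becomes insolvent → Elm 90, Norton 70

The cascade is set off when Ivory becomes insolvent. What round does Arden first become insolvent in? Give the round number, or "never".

2

Round 1 — Ivory becomes insolvent (initial).
  Arden: +90 → 90 ≥ 70
Round 2 — Arden becomes insolvent.
  Elm: +65 → 65 < 110
No further insolvencies.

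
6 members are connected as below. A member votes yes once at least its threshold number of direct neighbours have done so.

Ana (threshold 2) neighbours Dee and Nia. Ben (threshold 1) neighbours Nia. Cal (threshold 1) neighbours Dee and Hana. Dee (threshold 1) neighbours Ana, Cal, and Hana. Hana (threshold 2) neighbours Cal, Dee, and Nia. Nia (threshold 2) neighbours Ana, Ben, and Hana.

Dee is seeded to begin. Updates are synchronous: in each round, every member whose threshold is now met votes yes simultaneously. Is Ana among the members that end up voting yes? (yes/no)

no

Round 1 — Dee votes yes (initial).
Round 2 — checking thresholds:
  Ana: 1 of 2 neighbours < 2, not yet.
  Cal: 1 of 2 neighbours ≥ 1, votes yes.
  Hana: 1 of 3 neighbours < 2, not yet.
Round 3 — checking thresholds:
  Ana: 1 of 2 neighbours < 2, not yet.
  Hana: 2 of 3 neighbours ≥ 2, votes yes.
Round 4 — no new yes votes; cascade stops.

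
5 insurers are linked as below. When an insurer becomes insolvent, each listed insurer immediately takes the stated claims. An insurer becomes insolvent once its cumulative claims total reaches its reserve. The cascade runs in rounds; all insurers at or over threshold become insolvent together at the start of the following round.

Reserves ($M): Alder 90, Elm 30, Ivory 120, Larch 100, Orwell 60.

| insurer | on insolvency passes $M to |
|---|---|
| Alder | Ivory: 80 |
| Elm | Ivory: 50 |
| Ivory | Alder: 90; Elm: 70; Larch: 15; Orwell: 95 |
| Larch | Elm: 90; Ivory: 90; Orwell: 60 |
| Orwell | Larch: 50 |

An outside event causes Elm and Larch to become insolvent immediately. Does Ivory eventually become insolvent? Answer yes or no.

Round 1 — Elm, Larch become insolvent (initial).
  Ivory: +50+90 → 140 ≥ 120
  Orwell: +60 → 60 ≥ 60
Round 2 — Ivory, Orwell become insolvent.
  Alder: +90 → 90 ≥ 90
Round 3 — Alder becomes insolvent.
No further insolvencies.

yes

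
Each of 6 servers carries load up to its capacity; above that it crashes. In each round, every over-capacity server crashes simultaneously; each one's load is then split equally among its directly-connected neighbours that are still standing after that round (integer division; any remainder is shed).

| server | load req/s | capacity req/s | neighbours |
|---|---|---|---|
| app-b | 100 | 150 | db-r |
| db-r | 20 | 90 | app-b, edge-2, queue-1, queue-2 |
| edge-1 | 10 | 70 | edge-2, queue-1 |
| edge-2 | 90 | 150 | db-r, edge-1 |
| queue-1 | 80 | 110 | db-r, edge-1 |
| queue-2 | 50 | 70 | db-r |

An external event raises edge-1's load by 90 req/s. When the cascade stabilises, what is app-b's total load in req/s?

150

Round 1 — edge-1 at 100 > 70. edge-1 crashes.
  edge-1 sheds 100 req/s to edge-2, queue-1: 50 each.
    edge-2: 90+50 = 140 ≤ 150
    queue-1: 80+50 = 130 > 110
Round 2 — queue-1 crashes.
  queue-1 sheds 130 req/s to db-r: 130 each.
    db-r: 20+130 = 150 > 90
Round 3 — db-r crashes.
  db-r sheds 150 req/s to app-b, edge-2, queue-2: 50 each.
    app-b: 100+50 = 150 ≤ 150
    edge-2: 140+50 = 190 > 150
    queue-2: 50+50 = 100 > 70
Round 4 — edge-2, queue-2 crash.
  edge-2 sheds 190 req/s: no online neighbours, lost.
  queue-2 sheds 100 req/s: no online neighbours, lost.
No further crashes.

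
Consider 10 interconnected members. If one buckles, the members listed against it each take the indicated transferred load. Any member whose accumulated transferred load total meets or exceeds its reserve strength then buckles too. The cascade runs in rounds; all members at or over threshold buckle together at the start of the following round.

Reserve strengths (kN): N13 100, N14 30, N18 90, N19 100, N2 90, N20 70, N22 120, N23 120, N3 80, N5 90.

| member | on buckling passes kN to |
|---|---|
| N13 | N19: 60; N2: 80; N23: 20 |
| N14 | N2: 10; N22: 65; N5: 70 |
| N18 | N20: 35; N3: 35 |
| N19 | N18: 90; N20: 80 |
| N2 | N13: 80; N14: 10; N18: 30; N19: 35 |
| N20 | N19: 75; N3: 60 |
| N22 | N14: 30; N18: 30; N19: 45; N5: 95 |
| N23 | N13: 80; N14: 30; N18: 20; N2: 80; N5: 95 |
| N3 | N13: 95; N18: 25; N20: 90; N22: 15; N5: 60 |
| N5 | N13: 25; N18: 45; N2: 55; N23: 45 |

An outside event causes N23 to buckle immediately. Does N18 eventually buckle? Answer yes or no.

yes

Round 1 — N23 buckles (initial).
  N13: +80 → 80 < 100
  N14: +30 → 30 ≥ 30
  N18: +20 → 20 < 90
  N2: +80 → 80 < 90
  N5: +95 → 95 ≥ 90
Round 2 — N14, N5 buckle.
  N13: +25 → 105 ≥ 100
  N18: +45 → 65 < 90
  N2: +10+55 → 145 ≥ 90
  N22: +65 → 65 < 120
Round 3 — N13, N2 buckle.
  N18: +30 → 95 ≥ 90
  N19: +60+35 → 95 < 100
Round 4 — N18 buckles.
  N20: +35 → 35 < 70
  N3: +35 → 35 < 80
No further bucklings.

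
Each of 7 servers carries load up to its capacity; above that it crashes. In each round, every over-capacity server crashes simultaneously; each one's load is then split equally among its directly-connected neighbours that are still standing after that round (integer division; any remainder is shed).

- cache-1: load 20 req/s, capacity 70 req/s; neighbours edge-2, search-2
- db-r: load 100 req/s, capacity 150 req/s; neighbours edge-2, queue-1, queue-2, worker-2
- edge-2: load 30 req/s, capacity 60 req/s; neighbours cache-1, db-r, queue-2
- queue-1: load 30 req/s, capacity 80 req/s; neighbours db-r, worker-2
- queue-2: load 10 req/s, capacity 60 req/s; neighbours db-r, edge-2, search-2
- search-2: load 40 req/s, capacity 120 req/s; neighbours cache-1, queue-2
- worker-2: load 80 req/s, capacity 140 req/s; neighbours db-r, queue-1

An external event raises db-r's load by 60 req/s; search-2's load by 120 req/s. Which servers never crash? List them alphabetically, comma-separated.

queue-1, worker-2

Round 1 — db-r at 160 > 150; search-2 at 160 > 120. db-r, search-2 crash.
  db-r sheds 160 req/s to edge-2, queue-1, queue-2, worker-2: 40 each.
    edge-2: 30+40 = 70 > 60
    queue-1: 30+40 = 70 ≤ 80
    queue-2: 10+40 = 50 ≤ 60
    worker-2: 80+40 = 120 ≤ 140
  search-2 sheds 160 req/s to cache-1, queue-2: 80 each.
    cache-1: 20+80 = 100 > 70
    queue-2: 50+80 = 130 > 60
Round 2 — cache-1, edge-2, queue-2 crash.
  cache-1 sheds 100 req/s: no online neighbours, lost.
  edge-2 sheds 70 req/s: no online neighbours, lost.
  queue-2 sheds 130 req/s: no online neighbours, lost.
No further crashes.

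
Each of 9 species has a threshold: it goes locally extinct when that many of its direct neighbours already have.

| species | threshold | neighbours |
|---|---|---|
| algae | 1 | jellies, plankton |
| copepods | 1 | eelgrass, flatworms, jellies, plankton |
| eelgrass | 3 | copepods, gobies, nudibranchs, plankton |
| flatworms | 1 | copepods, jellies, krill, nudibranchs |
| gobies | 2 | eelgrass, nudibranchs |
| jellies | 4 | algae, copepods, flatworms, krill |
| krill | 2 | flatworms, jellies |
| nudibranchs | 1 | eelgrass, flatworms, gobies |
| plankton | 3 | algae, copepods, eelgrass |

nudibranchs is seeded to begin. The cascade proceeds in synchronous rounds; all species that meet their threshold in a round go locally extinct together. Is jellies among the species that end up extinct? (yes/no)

no

Round 1 — nudibranchs goes locally extinct (initial).
Round 2 — checking thresholds:
  eelgrass: 1 of 4 neighbours < 3, not yet.
  flatworms: 1 of 4 neighbours ≥ 1, goes locally extinct.
  gobies: 1 of 2 neighbours < 2, not yet.
Round 3 — checking thresholds:
  copepods: 1 of 4 neighbours ≥ 1, goes locally extinct.
  eelgrass: 1 of 4 neighbours < 3, not yet.
  gobies: 1 of 2 neighbours < 2, not yet.
  jellies: 1 of 4 neighbours < 4, not yet.
  krill: 1 of 2 neighbours < 2, not yet.
Round 4 — no new extinctions; cascade stops.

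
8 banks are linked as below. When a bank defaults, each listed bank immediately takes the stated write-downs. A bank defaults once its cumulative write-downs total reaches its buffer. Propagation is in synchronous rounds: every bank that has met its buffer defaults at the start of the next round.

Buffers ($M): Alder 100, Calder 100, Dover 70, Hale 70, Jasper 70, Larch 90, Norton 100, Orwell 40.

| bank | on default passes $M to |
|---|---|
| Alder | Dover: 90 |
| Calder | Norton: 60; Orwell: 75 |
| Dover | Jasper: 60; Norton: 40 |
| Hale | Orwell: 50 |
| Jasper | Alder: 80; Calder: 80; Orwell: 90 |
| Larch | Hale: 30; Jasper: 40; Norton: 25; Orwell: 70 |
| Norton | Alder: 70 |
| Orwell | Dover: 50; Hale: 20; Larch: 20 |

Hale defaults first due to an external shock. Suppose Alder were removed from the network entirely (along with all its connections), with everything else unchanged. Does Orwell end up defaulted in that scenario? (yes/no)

yes

With Alder removed:
Round 1 — Hale defaults (initial).
  Orwell: +50 → 50 ≥ 40
Round 2 — Orwell defaults.
  Dover: +50 → 50 < 70
  Larch: +20 → 20 < 90
No further defaults.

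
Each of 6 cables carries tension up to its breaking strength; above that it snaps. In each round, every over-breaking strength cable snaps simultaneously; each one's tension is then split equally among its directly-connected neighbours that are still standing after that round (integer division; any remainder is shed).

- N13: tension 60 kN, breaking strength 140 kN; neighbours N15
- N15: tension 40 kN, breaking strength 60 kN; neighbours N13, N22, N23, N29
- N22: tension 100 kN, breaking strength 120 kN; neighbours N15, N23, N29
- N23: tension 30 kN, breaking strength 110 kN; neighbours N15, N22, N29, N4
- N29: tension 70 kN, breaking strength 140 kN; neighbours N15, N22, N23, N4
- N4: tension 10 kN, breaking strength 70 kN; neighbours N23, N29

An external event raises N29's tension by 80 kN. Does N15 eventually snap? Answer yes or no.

Round 1 — N29 at 150 > 140. N29 snaps.
  N29 sheds 150 kN to N15, N22, N23, N4: 37 each (2 lost).
    N15: 40+37 = 77 > 60
    N22: 100+37 = 137 > 120
    N23: 30+37 = 67 ≤ 110
    N4: 10+37 = 47 ≤ 70
Round 2 — N15, N22 snap.
  N15 sheds 77 kN to N13, N23: 38 each (1 lost).
    N13: 60+38 = 98 ≤ 140
    N23: 67+38 = 105 ≤ 110
  N22 sheds 137 kN to N23: 137 each.
    N23: 105+137 = 242 > 110
Round 3 — N23 snaps.
  N23 sheds 242 kN to N4: 242 each.
    N4: 47+242 = 289 > 70
Round 4 — N4 snaps.
  N4 sheds 289 kN: no online neighbours, lost.
No further breaks.

yes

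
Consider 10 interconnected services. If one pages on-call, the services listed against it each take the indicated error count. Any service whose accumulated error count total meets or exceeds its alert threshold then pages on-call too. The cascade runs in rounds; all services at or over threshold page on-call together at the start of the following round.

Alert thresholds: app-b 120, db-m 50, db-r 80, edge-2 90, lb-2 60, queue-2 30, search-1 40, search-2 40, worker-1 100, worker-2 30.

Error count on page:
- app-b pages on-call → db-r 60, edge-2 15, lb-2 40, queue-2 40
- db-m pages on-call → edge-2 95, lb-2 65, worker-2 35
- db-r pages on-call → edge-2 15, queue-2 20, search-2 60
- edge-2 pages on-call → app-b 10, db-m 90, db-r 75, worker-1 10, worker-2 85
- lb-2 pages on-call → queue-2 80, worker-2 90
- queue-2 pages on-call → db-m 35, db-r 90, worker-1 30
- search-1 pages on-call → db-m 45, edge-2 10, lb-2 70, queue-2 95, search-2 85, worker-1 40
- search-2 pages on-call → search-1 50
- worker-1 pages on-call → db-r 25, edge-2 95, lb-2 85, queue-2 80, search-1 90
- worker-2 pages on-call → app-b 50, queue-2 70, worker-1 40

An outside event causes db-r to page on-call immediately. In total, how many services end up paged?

9

Round 1 — db-r pages on-call (initial).
  edge-2: +15 → 15 < 90
  queue-2: +20 → 20 < 30
  search-2: +60 → 60 ≥ 40
Round 2 — search-2 pages on-call.
  search-1: +50 → 50 ≥ 40
Round 3 — search-1 pages on-call.
  db-m: +45 → 45 < 50
  edge-2: +10 → 25 < 90
  lb-2: +70 → 70 ≥ 60
  queue-2: +95 → 115 ≥ 30
  worker-1: +40 → 40 < 100
Round 4 — lb-2, queue-2 page on-call.
  db-m: +35 → 80 ≥ 50
  worker-1: +30 → 70 < 100
  worker-2: +90 → 90 ≥ 30
Round 5 — db-m, worker-2 page on-call.
  app-b: +50 → 50 < 120
  edge-2: +95 → 120 ≥ 90
  worker-1: +40 → 110 ≥ 100
Round 6 — edge-2, worker-1 page on-call.
  app-b: +10 → 60 < 120
No further pages.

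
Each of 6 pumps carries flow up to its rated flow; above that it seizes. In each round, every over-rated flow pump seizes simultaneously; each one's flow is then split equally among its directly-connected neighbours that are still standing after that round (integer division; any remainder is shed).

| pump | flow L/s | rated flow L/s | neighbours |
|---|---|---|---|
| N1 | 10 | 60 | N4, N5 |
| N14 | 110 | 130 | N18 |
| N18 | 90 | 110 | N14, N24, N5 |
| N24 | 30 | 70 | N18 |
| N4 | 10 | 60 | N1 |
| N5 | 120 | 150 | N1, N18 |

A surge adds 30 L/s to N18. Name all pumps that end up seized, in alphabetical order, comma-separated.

Round 1 — N18 at 120 > 110. N18 seizes.
  N18 sheds 120 L/s to N14, N24, N5: 40 each.
    N14: 110+40 = 150 > 130
    N24: 30+40 = 70 ≤ 70
    N5: 120+40 = 160 > 150
Round 2 — N14, N5 seize.
  N14 sheds 150 L/s: no online neighbours, lost.
  N5 sheds 160 L/s to N1: 160 each.
    N1: 10+160 = 170 > 60
Round 3 — N1 seizes.
  N1 sheds 170 L/s to N4: 170 each.
    N4: 10+170 = 180 > 60
Round 4 — N4 seizes.
  N4 sheds 180 L/s: no online neighbours, lost.
No further seizures.

N1, N14, N18, N4, N5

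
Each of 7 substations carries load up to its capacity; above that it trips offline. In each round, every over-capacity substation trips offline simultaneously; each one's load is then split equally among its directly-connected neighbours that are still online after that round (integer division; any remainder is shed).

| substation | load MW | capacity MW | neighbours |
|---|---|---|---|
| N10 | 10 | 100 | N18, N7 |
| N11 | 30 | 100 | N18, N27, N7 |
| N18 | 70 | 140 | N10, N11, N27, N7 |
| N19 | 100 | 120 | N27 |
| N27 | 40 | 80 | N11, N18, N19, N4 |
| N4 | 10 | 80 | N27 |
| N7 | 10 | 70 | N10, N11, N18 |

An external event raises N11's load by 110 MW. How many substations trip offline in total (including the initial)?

Round 1 — N11 at 140 > 100. N11 trips offline.
  N11 sheds 140 MW to N18, N27, N7: 46 each (2 lost).
    N18: 70+46 = 116 ≤ 140
    N27: 40+46 = 86 > 80
    N7: 10+46 = 56 ≤ 70
Round 2 — N27 trips offline.
  N27 sheds 86 MW to N18, N19, N4: 28 each (2 lost).
    N18: 116+28 = 144 > 140
    N19: 100+28 = 128 > 120
    N4: 10+28 = 38 ≤ 80
Round 3 — N18, N19 trip offline.
  N18 sheds 144 MW to N10, N7: 72 each.
    N10: 10+72 = 82 ≤ 100
    N7: 56+72 = 128 > 70
  N19 sheds 128 MW: no online neighbours, lost.
Round 4 — N7 trips offline.
  N7 sheds 128 MW to N10: 128 each.
    N10: 82+128 = 210 > 100
Round 5 — N10 trips offline.
  N10 sheds 210 MW: no online neighbours, lost.
No further trips.

6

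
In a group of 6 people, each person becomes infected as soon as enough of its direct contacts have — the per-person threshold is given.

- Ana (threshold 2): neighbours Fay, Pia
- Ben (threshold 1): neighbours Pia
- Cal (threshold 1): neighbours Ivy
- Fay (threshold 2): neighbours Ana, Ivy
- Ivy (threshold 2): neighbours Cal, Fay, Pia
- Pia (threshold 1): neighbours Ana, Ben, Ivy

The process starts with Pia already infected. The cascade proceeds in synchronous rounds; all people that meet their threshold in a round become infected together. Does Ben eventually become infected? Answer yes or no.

yes

Round 1 — Pia becomes infected (initial).
Round 2 — checking thresholds:
  Ana: 1 of 2 neighbours < 2, not yet.
  Ben: 1 of 1 neighbours ≥ 1, becomes infected.
  Ivy: 1 of 3 neighbours < 2, not yet.
Round 3 — no new infections; cascade stops.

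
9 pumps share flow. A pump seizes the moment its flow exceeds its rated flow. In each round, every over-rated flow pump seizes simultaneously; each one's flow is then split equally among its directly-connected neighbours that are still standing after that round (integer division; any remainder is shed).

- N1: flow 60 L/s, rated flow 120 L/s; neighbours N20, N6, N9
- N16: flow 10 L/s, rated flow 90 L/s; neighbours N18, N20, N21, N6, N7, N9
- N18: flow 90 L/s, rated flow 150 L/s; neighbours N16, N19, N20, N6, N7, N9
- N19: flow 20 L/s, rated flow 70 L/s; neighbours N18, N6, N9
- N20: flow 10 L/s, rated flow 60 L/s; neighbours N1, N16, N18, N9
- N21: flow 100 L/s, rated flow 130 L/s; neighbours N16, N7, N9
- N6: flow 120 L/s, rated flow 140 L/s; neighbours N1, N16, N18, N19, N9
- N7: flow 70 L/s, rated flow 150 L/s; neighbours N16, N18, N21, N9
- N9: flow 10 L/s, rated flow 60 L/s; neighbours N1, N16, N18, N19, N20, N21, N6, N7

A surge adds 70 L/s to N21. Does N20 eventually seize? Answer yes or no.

no

Round 1 — N21 at 170 > 130. N21 seizes.
  N21 sheds 170 L/s to N16, N7, N9: 56 each (2 lost).
    N16: 10+56 = 66 ≤ 90
    N7: 70+56 = 126 ≤ 150
    N9: 10+56 = 66 > 60
Round 2 — N9 seizes.
  N9 sheds 66 L/s to N1, N16, N18, N19, N20, N6, N7: 9 each (3 lost).
    N1: 60+9 = 69 ≤ 120
    N16: 66+9 = 75 ≤ 90
    N18: 90+9 = 99 ≤ 150
    N19: 20+9 = 29 ≤ 70
    N20: 10+9 = 19 ≤ 60
    N6: 120+9 = 129 ≤ 140
    N7: 126+9 = 135 ≤ 150
No further seizures.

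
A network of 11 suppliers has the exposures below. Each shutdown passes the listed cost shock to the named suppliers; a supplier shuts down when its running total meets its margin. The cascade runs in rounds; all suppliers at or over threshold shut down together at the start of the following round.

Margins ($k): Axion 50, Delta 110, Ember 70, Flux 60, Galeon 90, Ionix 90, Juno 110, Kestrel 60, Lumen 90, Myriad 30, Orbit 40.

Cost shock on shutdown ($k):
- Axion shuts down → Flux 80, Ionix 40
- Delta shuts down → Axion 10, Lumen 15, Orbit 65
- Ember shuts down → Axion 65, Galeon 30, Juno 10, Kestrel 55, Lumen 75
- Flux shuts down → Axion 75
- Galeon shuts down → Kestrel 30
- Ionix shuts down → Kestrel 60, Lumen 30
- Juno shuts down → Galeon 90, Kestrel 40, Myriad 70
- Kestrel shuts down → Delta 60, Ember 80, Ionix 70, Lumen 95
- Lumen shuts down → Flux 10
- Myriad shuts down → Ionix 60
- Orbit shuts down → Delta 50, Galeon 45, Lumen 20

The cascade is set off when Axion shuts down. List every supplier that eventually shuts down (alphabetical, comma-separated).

Axion, Flux

Round 1 — Axion shuts down (initial).
  Flux: +80 → 80 ≥ 60
  Ionix: +40 → 40 < 90
Round 2 — Flux shuts down.
No further shutdowns.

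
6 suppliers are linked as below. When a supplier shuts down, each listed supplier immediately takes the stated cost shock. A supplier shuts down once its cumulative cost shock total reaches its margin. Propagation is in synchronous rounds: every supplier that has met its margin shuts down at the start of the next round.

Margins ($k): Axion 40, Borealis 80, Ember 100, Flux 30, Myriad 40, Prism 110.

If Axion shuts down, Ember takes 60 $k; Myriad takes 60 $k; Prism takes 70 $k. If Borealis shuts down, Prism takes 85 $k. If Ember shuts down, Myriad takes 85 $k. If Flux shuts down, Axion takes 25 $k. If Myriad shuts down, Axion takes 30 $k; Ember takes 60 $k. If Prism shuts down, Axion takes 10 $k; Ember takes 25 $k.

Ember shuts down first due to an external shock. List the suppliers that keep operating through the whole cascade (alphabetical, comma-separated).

Round 1 — Ember shuts down (initial).
  Myriad: +85 → 85 ≥ 40
Round 2 — Myriad shuts down.
  Axion: +30 → 30 < 40
No further shutdowns.

Axion, Borealis, Flux, Prism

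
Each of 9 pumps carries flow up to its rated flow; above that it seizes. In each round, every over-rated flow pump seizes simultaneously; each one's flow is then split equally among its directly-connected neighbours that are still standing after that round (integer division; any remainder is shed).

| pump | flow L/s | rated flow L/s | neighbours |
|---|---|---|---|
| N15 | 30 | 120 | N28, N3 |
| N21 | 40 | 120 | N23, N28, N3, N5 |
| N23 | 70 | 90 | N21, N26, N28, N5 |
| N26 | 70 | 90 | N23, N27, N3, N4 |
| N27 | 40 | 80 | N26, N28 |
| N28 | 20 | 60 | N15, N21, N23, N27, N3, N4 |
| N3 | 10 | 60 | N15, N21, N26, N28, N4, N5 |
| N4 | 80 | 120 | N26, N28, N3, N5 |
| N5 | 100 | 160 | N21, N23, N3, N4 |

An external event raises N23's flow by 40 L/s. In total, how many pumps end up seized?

2

Round 1 — N23 at 110 > 90. N23 seizes.
  N23 sheds 110 L/s to N21, N26, N28, N5: 27 each (2 lost).
    N21: 40+27 = 67 ≤ 120
    N26: 70+27 = 97 > 90
    N28: 20+27 = 47 ≤ 60
    N5: 100+27 = 127 ≤ 160
Round 2 — N26 seizes.
  N26 sheds 97 L/s to N27, N3, N4: 32 each (1 lost).
    N27: 40+32 = 72 ≤ 80
    N3: 10+32 = 42 ≤ 60
    N4: 80+32 = 112 ≤ 120
No further seizures.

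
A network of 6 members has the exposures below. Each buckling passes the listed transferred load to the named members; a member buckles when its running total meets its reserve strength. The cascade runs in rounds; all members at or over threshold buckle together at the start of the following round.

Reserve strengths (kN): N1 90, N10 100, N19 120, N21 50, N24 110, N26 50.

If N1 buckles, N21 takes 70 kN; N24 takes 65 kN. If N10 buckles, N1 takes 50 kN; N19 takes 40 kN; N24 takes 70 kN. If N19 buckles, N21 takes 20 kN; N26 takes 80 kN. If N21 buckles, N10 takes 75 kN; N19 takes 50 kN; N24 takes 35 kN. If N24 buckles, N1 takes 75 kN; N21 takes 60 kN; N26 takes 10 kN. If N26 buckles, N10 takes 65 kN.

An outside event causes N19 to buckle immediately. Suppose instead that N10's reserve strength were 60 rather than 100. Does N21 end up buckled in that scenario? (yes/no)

no

With N10's reserve strength at 60:
Round 1 — N19 buckles (initial).
  N21: +20 → 20 < 50
  N26: +80 → 80 ≥ 50
Round 2 — N26 buckles.
  N10: +65 → 65 ≥ 60
Round 3 — N10 buckles.
  N1: +50 → 50 < 90
  N24: +70 → 70 < 110
No further bucklings.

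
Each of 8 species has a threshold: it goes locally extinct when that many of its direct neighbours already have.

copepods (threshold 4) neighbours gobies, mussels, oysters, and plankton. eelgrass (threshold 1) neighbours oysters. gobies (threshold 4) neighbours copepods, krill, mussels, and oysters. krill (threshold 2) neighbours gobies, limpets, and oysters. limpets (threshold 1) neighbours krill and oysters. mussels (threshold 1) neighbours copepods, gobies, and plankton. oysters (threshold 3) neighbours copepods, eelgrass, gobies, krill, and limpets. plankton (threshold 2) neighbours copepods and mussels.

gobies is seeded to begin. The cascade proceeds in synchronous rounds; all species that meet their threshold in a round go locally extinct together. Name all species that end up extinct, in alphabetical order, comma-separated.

gobies, mussels

Round 1 — gobies goes locally extinct (initial).
Round 2 — checking thresholds:
  copepods: 1 of 4 neighbours < 4, not yet.
  krill: 1 of 3 neighbours < 2, not yet.
  mussels: 1 of 3 neighbours ≥ 1, goes locally extinct.
  oysters: 1 of 5 neighbours < 3, not yet.
Round 3 — no new extinctions; cascade stops.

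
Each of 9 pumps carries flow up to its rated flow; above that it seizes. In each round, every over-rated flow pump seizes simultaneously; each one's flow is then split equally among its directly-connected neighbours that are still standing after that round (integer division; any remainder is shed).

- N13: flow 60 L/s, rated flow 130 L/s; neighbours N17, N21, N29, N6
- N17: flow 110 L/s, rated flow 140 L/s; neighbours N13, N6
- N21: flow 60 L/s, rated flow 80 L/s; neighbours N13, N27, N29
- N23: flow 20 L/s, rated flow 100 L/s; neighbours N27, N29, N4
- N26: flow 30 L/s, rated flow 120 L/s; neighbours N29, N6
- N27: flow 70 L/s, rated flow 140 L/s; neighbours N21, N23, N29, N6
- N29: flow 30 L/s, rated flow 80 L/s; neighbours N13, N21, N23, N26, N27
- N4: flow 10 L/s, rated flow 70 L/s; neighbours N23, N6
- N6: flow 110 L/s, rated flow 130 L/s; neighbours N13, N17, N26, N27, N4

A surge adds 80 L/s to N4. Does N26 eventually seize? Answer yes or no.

Round 1 — N4 at 90 > 70. N4 seizes.
  N4 sheds 90 L/s to N23, N6: 45 each.
    N23: 20+45 = 65 ≤ 100
    N6: 110+45 = 155 > 130
Round 2 — N6 seizes.
  N6 sheds 155 L/s to N13, N17, N26, N27: 38 each (3 lost).
    N13: 60+38 = 98 ≤ 130
    N17: 110+38 = 148 > 140
    N26: 30+38 = 68 ≤ 120
    N27: 70+38 = 108 ≤ 140
Round 3 — N17 seizes.
  N17 sheds 148 L/s to N13: 148 each.
    N13: 98+148 = 246 > 130
Round 4 — N13 seizes.
  N13 sheds 246 L/s to N21, N29: 123 each.
    N21: 60+123 = 183 > 80
    N29: 30+123 = 153 > 80
Round 5 — N21, N29 seize.
  N21 sheds 183 L/s to N27: 183 each.
    N27: 108+183 = 291 > 140
  N29 sheds 153 L/s to N23, N26, N27: 51 each.
    N23: 65+51 = 116 > 100
    N26: 68+51 = 119 ≤ 120
    N27: 291+51 = 342 > 140
Round 6 — N23, N27 seize.
  N23 sheds 116 L/s: no online neighbours, lost.
  N27 sheds 342 L/s: no online neighbours, lost.
No further seizures.

no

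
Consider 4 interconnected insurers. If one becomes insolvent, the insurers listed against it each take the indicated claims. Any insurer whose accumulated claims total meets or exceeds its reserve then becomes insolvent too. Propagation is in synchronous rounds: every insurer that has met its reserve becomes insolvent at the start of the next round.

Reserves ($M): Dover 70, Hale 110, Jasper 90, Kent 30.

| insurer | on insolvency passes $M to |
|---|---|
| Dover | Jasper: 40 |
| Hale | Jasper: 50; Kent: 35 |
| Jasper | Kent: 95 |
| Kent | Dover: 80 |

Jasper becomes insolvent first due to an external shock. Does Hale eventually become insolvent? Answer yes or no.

Round 1 — Jasper becomes insolvent (initial).
  Kent: +95 → 95 ≥ 30
Round 2 — Kent becomes insolvent.
  Dover: +80 → 80 ≥ 70
Round 3 — Dover becomes insolvent.
No further insolvencies.

no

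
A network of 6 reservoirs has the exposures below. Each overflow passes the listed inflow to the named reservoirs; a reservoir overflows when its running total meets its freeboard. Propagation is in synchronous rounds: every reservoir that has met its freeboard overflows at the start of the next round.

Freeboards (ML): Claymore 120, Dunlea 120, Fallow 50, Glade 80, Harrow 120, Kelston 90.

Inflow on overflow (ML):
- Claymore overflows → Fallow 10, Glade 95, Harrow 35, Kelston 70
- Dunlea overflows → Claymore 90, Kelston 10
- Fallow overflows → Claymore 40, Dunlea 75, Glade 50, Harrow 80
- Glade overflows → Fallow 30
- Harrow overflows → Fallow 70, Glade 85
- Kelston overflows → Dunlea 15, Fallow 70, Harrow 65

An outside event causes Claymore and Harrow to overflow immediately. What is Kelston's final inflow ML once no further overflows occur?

Round 1 — Claymore, Harrow overflow (initial).
  Fallow: +10+70 → 80 ≥ 50
  Glade: +95+85 → 180 ≥ 80
  Kelston: +70 → 70 < 90
Round 2 — Fallow, Glade overflow.
  Dunlea: +75 → 75 < 120
No further overflows.

70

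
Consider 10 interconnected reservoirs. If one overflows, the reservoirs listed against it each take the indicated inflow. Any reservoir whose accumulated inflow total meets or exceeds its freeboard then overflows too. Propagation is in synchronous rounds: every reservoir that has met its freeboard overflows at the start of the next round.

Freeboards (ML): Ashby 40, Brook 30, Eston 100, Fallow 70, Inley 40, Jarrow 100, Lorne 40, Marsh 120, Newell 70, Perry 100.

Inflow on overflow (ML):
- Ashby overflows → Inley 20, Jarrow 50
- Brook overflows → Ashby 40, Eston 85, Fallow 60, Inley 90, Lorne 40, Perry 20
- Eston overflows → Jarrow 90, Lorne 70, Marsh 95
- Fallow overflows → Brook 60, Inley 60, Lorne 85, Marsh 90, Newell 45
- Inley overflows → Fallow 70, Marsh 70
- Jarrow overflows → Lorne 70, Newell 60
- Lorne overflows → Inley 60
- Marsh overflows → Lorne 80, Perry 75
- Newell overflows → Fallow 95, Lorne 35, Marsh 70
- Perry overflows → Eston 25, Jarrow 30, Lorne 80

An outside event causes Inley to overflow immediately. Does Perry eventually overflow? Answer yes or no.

Round 1 — Inley overflows (initial).
  Fallow: +70 → 70 ≥ 70
  Marsh: +70 → 70 < 120
Round 2 — Fallow overflows.
  Brook: +60 → 60 ≥ 30
  Lorne: +85 → 85 ≥ 40
  Marsh: +90 → 160 ≥ 120
  Newell: +45 → 45 < 70
Round 3 — Brook, Lorne, Marsh overflow.
  Ashby: +40 → 40 ≥ 40
  Eston: +85 → 85 < 100
  Perry: +20+75 → 95 < 100
Round 4 — Ashby overflows.
  Jarrow: +50 → 50 < 100
No further overflows.

no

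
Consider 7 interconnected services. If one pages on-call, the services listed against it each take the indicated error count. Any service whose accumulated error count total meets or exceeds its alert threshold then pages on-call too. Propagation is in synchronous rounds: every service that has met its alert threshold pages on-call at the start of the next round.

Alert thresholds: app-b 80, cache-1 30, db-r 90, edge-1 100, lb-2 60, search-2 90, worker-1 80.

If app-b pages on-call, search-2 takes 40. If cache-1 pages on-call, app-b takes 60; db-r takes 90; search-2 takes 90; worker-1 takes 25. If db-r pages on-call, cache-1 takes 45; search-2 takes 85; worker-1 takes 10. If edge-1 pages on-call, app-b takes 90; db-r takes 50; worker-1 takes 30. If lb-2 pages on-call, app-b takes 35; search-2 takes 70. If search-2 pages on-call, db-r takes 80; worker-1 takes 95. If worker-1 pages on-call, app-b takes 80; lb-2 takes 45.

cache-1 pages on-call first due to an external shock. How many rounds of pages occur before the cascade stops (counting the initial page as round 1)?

4

Round 1 — cache-1 pages on-call (initial).
  app-b: +60 → 60 < 80
  db-r: +90 → 90 ≥ 90
  search-2: +90 → 90 ≥ 90
  worker-1: +25 → 25 < 80
Round 2 — db-r, search-2 page on-call.
  worker-1: +10+95 → 130 ≥ 80
Round 3 — worker-1 pages on-call.
  app-b: +80 → 140 ≥ 80
  lb-2: +45 → 45 < 60
Round 4 — app-b pages on-call.
No further pages.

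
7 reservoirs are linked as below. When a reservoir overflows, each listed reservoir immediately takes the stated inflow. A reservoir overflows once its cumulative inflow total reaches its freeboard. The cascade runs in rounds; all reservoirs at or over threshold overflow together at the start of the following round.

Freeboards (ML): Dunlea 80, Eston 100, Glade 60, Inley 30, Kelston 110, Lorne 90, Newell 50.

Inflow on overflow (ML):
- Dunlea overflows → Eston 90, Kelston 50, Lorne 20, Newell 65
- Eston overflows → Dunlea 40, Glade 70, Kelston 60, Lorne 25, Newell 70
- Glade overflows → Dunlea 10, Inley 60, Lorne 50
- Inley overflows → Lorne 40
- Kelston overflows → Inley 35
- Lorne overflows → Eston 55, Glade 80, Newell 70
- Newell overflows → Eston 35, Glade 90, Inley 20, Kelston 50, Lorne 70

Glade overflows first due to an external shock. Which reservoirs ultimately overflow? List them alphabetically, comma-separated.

Glade, Inley, Lorne, Newell

Round 1 — Glade overflows (initial).
  Dunlea: +10 → 10 < 80
  Inley: +60 → 60 ≥ 30
  Lorne: +50 → 50 < 90
Round 2 — Inley overflows.
  Lorne: +40 → 90 ≥ 90
Round 3 — Lorne overflows.
  Eston: +55 → 55 < 100
  Newell: +70 → 70 ≥ 50
Round 4 — Newell overflows.
  Eston: +35 → 90 < 100
  Kelston: +50 → 50 < 110
No further overflows.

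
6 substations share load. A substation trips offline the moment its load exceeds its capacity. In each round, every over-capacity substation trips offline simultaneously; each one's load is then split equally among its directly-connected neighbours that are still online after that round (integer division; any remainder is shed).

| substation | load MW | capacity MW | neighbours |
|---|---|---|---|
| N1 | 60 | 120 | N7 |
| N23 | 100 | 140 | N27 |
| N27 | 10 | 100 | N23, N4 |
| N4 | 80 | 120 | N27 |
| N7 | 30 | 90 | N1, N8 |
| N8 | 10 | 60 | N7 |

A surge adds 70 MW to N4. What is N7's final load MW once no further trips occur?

30

Round 1 — N4 at 150 > 120. N4 trips offline.
  N4 sheds 150 MW to N27: 150 each.
    N27: 10+150 = 160 > 100
Round 2 — N27 trips offline.
  N27 sheds 160 MW to N23: 160 each.
    N23: 100+160 = 260 > 140
Round 3 — N23 trips offline.
  N23 sheds 260 MW: no online neighbours, lost.
No further trips.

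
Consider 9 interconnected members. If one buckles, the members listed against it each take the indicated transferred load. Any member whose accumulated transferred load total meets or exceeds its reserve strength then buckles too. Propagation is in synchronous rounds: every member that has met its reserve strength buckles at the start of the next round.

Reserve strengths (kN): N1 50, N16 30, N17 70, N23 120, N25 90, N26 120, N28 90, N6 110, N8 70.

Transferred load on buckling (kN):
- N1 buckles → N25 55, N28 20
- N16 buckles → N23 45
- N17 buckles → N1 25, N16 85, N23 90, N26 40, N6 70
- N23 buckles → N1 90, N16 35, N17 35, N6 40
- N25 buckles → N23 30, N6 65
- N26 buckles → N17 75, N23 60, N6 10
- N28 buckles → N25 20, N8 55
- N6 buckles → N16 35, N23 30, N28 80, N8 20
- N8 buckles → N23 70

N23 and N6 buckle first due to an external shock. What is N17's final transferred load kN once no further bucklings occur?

Round 1 — N23, N6 buckle (initial).
  N1: +90 → 90 ≥ 50
  N16: +35+35 → 70 ≥ 30
  N17: +35 → 35 < 70
  N28: +80 → 80 < 90
  N8: +20 → 20 < 70
Round 2 — N1, N16 buckle.
  N25: +55 → 55 < 90
  N28: +20 → 100 ≥ 90
Round 3 — N28 buckles.
  N25: +20 → 75 < 90
  N8: +55 → 75 ≥ 70
Round 4 — N8 buckles.
No further bucklings.

35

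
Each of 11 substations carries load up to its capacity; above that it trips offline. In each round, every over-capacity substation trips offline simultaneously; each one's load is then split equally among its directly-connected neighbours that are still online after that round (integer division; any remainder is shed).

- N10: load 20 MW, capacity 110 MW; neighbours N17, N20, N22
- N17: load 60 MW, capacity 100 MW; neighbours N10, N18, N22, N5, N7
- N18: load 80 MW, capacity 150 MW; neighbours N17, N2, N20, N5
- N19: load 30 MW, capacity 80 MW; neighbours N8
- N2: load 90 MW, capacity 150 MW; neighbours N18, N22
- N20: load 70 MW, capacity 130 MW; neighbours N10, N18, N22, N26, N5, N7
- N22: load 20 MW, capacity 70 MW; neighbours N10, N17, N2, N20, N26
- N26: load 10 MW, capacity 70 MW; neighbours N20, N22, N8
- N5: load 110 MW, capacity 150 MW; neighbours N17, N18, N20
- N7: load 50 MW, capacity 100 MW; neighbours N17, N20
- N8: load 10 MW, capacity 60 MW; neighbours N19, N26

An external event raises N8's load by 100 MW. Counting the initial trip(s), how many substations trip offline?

Round 1 — N8 at 110 > 60. N8 trips offline.
  N8 sheds 110 MW to N19, N26: 55 each.
    N19: 30+55 = 85 > 80
    N26: 10+55 = 65 ≤ 70
Round 2 — N19 trips offline.
  N19 sheds 85 MW: no online neighbours, lost.
No further trips.

2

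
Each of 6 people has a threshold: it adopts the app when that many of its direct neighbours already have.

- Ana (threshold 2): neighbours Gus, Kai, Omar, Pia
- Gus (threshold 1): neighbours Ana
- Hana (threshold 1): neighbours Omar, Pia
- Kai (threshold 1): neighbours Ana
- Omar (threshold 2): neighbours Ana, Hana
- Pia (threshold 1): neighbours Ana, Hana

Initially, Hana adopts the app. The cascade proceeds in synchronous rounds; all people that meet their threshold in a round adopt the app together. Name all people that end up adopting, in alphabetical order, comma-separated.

Hana, Pia

Round 1 — Hana adopts the app (initial).
Round 2 — checking thresholds:
  Omar: 1 of 2 neighbours < 2, below threshold.
  Pia: 1 of 2 neighbours ≥ 1, adopts the app.
Round 3 — no new adoptions; cascade stops.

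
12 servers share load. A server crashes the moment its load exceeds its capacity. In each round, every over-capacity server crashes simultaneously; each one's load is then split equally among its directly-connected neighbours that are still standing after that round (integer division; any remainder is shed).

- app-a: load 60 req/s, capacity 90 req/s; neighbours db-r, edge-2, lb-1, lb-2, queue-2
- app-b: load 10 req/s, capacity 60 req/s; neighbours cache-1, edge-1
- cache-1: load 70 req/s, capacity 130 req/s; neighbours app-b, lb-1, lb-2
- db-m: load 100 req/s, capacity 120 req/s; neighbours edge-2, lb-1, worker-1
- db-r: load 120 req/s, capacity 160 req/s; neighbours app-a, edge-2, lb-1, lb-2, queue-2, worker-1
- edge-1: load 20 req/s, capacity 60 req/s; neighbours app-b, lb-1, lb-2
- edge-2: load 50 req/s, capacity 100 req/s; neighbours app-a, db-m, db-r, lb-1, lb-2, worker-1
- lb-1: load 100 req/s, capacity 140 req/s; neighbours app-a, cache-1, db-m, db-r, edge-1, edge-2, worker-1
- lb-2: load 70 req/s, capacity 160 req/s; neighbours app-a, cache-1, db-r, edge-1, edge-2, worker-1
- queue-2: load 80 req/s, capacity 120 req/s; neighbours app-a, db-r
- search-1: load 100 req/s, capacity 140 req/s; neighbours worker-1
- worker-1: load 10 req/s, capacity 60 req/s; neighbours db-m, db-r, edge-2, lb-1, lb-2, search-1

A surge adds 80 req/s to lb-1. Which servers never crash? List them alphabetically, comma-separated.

Round 1 — lb-1 at 180 > 140. lb-1 crashes.
  lb-1 sheds 180 req/s to app-a, cache-1, db-m, db-r, edge-1, edge-2, worker-1: 25 each (5 lost).
    app-a: 60+25 = 85 ≤ 90
    cache-1: 70+25 = 95 ≤ 130
    db-m: 100+25 = 125 > 120
    db-r: 120+25 = 145 ≤ 160
    edge-1: 20+25 = 45 ≤ 60
    edge-2: 50+25 = 75 ≤ 100
    worker-1: 10+25 = 35 ≤ 60
Round 2 — db-m crashes.
  db-m sheds 125 req/s to edge-2, worker-1: 62 each (1 lost).
    edge-2: 75+62 = 137 > 100
    worker-1: 35+62 = 97 > 60
Round 3 — edge-2, worker-1 crash.
  edge-2 sheds 137 req/s to app-a, db-r, lb-2: 45 each (2 lost).
    app-a: 85+45 = 130 > 90
    db-r: 145+45 = 190 > 160
    lb-2: 70+45 = 115 ≤ 160
  worker-1 sheds 97 req/s to db-r, lb-2, search-1: 32 each (1 lost).
    db-r: 190+32 = 222 > 160
    lb-2: 115+32 = 147 ≤ 160
    search-1: 100+32 = 132 ≤ 140
Round 4 — app-a, db-r crash.
  app-a sheds 130 req/s to lb-2, queue-2: 65 each.
    lb-2: 147+65 = 212 > 160
    queue-2: 80+65 = 145 > 120
  db-r sheds 222 req/s to lb-2, queue-2: 111 each.
    lb-2: 212+111 = 323 > 160
    queue-2: 145+111 = 256 > 120
Round 5 — lb-2, queue-2 crash.
  lb-2 sheds 323 req/s to cache-1, edge-1: 161 each (1 lost).
    cache-1: 95+161 = 256 > 130
    edge-1: 45+161 = 206 > 60
  queue-2 sheds 256 req/s: no online neighbours, lost.
Round 6 — cache-1, edge-1 crash.
  cache-1 sheds 256 req/s to app-b: 256 each.
    app-b: 10+256 = 266 > 60
  edge-1 sheds 206 req/s to app-b: 206 each.
    app-b: 266+206 = 472 > 60
Round 7 — app-b crashes.
  app-b sheds 472 req/s: no online neighbours, lost.
No further crashes.

search-1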